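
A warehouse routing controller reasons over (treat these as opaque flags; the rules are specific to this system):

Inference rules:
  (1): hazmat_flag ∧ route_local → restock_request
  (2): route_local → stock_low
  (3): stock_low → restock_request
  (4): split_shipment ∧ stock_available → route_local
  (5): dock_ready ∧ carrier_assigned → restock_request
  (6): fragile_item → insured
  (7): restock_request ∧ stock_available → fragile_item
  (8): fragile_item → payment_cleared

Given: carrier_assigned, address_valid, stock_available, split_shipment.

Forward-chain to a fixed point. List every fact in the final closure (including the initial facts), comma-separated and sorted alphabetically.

address_valid, carrier_assigned, fragile_item, insured, payment_cleared, restock_request, route_local, split_shipment, stock_available, stock_low

[1] (4) [split_shipment ∧ stock_available → route_local]. ⇒ new: route_local.
[2] (2) [route_local → stock_low]. ⇒ new: stock_low.
[3] (3) [stock_low → restock_request]. ⇒ new: restock_request.
[4] (7) [restock_request ∧ stock_available → fragile_item]. ⇒ new: fragile_item.
[5] (6) [fragile_item → insured]; (8) [fragile_item → payment_cleared]. ⇒ new: insured, payment_cleared.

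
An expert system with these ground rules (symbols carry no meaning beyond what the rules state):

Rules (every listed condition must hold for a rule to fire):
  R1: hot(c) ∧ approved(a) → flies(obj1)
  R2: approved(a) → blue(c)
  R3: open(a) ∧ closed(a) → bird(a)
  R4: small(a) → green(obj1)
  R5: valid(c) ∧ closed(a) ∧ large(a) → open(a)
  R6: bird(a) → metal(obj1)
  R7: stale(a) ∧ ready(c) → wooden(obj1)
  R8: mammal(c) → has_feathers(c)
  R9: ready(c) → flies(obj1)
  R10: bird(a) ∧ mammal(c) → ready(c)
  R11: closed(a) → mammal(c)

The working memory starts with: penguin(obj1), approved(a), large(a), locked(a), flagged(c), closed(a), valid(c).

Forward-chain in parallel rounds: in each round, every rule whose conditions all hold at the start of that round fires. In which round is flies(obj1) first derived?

Round 1 — R2, R5, R11, derive blue(c), open(a), mammal(c).
Round 2 — R3, R8, derive bird(a), has_feathers(c).
Round 3 — R6, R10, derive metal(obj1), ready(c).
Round 4 — R9, derive flies(obj1).
flies(obj1) first appears in round 4.

4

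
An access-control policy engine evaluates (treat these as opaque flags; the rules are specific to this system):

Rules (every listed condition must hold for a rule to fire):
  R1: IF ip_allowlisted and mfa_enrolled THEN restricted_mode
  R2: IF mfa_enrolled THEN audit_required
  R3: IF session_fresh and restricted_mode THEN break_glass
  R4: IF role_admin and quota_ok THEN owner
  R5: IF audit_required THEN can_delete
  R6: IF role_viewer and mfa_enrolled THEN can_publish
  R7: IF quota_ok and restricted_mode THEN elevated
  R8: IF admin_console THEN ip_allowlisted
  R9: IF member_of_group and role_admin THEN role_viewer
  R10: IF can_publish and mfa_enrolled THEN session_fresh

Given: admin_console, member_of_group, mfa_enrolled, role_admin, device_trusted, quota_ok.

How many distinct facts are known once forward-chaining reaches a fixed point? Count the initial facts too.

16

Round 1: R2 [IF mfa_enrolled THEN audit_required]; R4 [IF role_admin and quota_ok THEN owner]; R8 [IF admin_console THEN ip_allowlisted]; R9 [IF member_of_group and role_admin THEN role_viewer]. New: audit_required, owner, ip_allowlisted, role_viewer.
Round 2: R1 [IF ip_allowlisted and mfa_enrolled THEN restricted_mode]; R5 [IF audit_required THEN can_delete]; R6 [IF role_viewer and mfa_enrolled THEN can_publish]. New: restricted_mode, can_delete, can_publish.
Round 3: R7 [IF quota_ok and restricted_mode THEN elevated]; R10 [IF can_publish and mfa_enrolled THEN session_fresh]. New: elevated, session_fresh.
Round 4: R3 [IF session_fresh and restricted_mode THEN break_glass]. New: break_glass.
Closure: {admin_console, audit_required, break_glass, can_delete, can_publish, device_trusted, elevated, ip_allowlisted, member_of_group, mfa_enrolled, owner, quota_ok, restricted_mode, role_admin, role_viewer, session_fresh} — 16 facts.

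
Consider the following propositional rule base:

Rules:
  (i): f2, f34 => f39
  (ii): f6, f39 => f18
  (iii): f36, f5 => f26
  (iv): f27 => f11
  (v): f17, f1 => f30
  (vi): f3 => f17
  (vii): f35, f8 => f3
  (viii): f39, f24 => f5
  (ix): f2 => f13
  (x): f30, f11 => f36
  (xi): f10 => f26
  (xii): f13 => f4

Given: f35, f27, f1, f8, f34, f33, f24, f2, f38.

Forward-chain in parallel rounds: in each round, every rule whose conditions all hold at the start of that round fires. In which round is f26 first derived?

5

Round 1 — (i), (iv), (vii), (ix), derive f39, f11, f3, f13.
Round 2 — (vi), (viii), (xii), derive f17, f5, f4.
Round 3 — (v), derive f30.
Round 4 — (x), derive f36.
Round 5 — (iii), derive f26.
f26 first appears in round 5.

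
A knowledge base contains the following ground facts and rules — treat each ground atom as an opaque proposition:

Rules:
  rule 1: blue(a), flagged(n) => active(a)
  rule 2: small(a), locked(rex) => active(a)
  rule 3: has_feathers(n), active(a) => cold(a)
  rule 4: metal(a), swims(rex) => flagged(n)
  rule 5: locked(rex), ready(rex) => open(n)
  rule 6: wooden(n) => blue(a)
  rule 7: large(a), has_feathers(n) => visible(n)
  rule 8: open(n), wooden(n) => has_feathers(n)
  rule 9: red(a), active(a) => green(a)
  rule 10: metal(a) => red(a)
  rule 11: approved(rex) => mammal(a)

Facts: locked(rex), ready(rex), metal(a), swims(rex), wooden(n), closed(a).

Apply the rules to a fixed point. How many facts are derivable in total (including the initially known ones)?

Round 1 — rule 4, rule 5, rule 6, rule 10, derive flagged(n), open(n), blue(a), red(a).
Round 2 — rule 1, rule 8, derive active(a), has_feathers(n).
Round 3 — rule 3, rule 9, derive cold(a), green(a).
Closure: {active(a), blue(a), closed(a), cold(a), flagged(n), green(a), has_feathers(n), locked(rex), metal(a), open(n), ready(rex), red(a), swims(rex), wooden(n)} — 14 facts.

14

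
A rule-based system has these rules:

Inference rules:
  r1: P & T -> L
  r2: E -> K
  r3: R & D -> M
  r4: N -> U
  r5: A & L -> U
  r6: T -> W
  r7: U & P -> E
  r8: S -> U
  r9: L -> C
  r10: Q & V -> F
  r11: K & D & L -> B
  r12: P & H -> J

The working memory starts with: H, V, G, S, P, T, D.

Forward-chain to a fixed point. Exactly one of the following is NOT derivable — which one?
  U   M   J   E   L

M

Round 1 — r1, r6, r8, r12, derive L, W, U, J.
Round 2 — r7, r9, derive E, C.
Round 3 — r2, derive K.
Round 4 — r11, derive B.
Derived: L (round 1), U (round 1), J (round 1), E (round 2). M never appears in any round.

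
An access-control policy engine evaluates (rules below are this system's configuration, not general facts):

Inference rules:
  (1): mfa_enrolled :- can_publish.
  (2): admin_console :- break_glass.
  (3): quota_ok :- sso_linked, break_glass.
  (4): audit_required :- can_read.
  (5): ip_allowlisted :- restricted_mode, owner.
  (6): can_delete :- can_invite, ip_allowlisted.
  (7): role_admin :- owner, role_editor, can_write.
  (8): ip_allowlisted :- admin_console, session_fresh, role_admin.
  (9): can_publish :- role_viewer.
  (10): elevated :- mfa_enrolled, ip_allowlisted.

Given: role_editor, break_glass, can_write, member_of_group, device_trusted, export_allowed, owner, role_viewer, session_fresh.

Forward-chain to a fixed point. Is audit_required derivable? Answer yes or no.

no

Round 1: (2) [admin_console :- break_glass.]; (7) [role_admin :- owner, role_editor, can_write.]; (9) [can_publish :- role_viewer.]. Adds admin_console, role_admin, can_publish.
Round 2: (1) [mfa_enrolled :- can_publish.]; (8) [ip_allowlisted :- admin_console, session_fresh, role_admin.]. Adds mfa_enrolled, ip_allowlisted.
Round 3: (10) [elevated :- mfa_enrolled, ip_allowlisted.]. Adds elevated.
Fixed point reached. audit_required is concluded only by (4); (4) needs can_read (never derived).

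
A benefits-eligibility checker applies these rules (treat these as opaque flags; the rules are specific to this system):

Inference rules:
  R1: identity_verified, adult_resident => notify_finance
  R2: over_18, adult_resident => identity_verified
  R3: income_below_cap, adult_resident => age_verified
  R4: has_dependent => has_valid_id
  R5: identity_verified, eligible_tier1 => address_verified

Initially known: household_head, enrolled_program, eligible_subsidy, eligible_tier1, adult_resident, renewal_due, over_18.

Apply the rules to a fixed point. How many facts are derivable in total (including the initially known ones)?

Round 1: R2 [over_18, adult_resident => identity_verified]. Adds identity_verified.
Round 2: R1 [identity_verified, adult_resident => notify_finance]; R5 [identity_verified, eligible_tier1 => address_verified]. Adds notify_finance, address_verified.
Closure: {address_verified, adult_resident, eligible_subsidy, eligible_tier1, enrolled_program, household_head, identity_verified, notify_finance, over_18, renewal_due} — 10 facts.

10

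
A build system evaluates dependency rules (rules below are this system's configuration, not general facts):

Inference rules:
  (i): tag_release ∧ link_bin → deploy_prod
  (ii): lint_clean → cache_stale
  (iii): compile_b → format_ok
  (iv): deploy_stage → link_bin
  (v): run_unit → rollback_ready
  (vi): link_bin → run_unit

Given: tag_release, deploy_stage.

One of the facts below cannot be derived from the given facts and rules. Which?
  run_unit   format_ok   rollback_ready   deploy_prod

Round 1: (iv) [deploy_stage → link_bin]. New: link_bin.
Round 2: (i) [tag_release ∧ link_bin → deploy_prod]; (vi) [link_bin → run_unit]. New: deploy_prod, run_unit.
Round 3: (v) [run_unit → rollback_ready]. New: rollback_ready.
Derived: deploy_prod (round 2), rollback_ready (round 3), run_unit (round 2). format_ok never appears in any round.

format_ok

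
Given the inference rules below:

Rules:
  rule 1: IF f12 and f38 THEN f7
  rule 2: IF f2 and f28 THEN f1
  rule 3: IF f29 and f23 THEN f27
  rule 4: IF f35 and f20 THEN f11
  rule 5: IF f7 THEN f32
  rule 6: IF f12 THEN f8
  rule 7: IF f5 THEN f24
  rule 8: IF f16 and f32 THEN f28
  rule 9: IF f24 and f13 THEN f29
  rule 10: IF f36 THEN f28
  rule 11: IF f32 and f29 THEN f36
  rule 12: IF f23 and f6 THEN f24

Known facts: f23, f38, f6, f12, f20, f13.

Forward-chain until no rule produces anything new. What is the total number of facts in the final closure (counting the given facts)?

Round 1 — rule 1, rule 6, rule 12, derive f7, f8, f24.
Round 2 — rule 5, rule 9, derive f32, f29.
Round 3 — rule 3, rule 11, derive f27, f36.
Round 4 — rule 10, derive f28.
Closure: {f12, f13, f20, f23, f24, f27, f28, f29, f32, f36, f38, f6, f7, f8} — 14 facts.

14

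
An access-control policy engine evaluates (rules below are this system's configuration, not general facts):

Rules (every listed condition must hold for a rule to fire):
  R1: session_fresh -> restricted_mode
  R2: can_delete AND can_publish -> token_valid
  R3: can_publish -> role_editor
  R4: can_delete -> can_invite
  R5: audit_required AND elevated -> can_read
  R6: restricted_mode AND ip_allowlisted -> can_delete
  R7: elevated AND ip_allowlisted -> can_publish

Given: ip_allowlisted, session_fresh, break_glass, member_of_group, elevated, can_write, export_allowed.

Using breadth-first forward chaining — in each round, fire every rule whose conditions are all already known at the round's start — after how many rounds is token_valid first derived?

3

[1] R1 [session_fresh -> restricted_mode]; R7 [elevated AND ip_allowlisted -> can_publish]. ⇒ new: restricted_mode, can_publish.
[2] R3 [can_publish -> role_editor]; R6 [restricted_mode AND ip_allowlisted -> can_delete]. ⇒ new: role_editor, can_delete.
[3] R2 [can_delete AND can_publish -> token_valid]; R4 [can_delete -> can_invite]. ⇒ new: token_valid, can_invite.
token_valid first appears in round 3.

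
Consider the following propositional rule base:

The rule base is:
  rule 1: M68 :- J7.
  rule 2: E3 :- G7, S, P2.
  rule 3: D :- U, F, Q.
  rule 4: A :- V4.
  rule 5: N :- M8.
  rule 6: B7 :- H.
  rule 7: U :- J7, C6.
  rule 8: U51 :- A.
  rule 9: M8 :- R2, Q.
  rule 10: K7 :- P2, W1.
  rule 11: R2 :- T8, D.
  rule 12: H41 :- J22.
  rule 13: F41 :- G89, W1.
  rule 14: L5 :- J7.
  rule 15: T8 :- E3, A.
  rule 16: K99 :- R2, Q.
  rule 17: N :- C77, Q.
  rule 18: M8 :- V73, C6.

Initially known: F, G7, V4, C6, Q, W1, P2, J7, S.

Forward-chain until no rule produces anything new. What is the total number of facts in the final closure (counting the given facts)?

Round 1: rule 1 [M68 :- J7.]; rule 2 [E3 :- G7, S, P2.]; rule 4 [A :- V4.]; rule 7 [U :- J7, C6.]; rule 10 [K7 :- P2, W1.]; rule 14 [L5 :- J7.]. New: M68, E3, A, U, K7, L5.
Round 2: rule 3 [D :- U, F, Q.]; rule 8 [U51 :- A.]; rule 15 [T8 :- E3, A.]. New: D, U51, T8.
Round 3: rule 11 [R2 :- T8, D.]. New: R2.
Round 4: rule 9 [M8 :- R2, Q.]; rule 16 [K99 :- R2, Q.]. New: M8, K99.
Round 5: rule 5 [N :- M8.]. New: N.
Closure: {A, C6, D, E3, F, G7, J7, K7, K99, L5, M68, M8, N, P2, Q, R2, S, T8, U, U51, V4, W1} — 22 facts.

22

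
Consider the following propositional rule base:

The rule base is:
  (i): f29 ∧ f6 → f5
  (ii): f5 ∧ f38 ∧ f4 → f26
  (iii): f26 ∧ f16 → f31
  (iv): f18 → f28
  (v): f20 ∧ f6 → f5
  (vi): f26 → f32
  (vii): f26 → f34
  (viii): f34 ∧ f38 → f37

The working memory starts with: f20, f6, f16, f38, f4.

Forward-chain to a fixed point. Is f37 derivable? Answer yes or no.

yes

Round 1: (v) [f20 ∧ f6 → f5]. New: f5.
Round 2: (ii) [f5 ∧ f38 ∧ f4 → f26]. New: f26.
Round 3: (iii) [f26 ∧ f16 → f31]; (vi) [f26 → f32]; (vii) [f26 → f34]. New: f31, f32, f34.
Round 4: (viii) [f34 ∧ f38 → f37]. New: f37.
f37 appears in round 4, so it is derivable.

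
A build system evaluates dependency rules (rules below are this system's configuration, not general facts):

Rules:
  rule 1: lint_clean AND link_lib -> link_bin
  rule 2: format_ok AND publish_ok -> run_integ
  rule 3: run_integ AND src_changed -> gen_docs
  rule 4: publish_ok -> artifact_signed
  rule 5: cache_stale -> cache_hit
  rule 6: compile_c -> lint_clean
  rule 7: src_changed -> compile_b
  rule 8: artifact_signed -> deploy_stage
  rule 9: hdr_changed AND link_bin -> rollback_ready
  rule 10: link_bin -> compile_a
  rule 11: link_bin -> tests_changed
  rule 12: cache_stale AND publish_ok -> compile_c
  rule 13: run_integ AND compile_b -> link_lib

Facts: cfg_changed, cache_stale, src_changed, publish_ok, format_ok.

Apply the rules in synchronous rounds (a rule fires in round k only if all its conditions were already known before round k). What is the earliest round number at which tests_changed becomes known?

4

[1] rule 2 [format_ok AND publish_ok -> run_integ]; rule 4 [publish_ok -> artifact_signed]; rule 5 [cache_stale -> cache_hit]; rule 7 [src_changed -> compile_b]; rule 12 [cache_stale AND publish_ok -> compile_c]. ⇒ new: run_integ, artifact_signed, cache_hit, compile_b, compile_c.
[2] rule 3 [run_integ AND src_changed -> gen_docs]; rule 6 [compile_c -> lint_clean]; rule 8 [artifact_signed -> deploy_stage]; rule 13 [run_integ AND compile_b -> link_lib]. ⇒ new: gen_docs, lint_clean, deploy_stage, link_lib.
[3] rule 1 [lint_clean AND link_lib -> link_bin]. ⇒ new: link_bin.
[4] rule 10 [link_bin -> compile_a]; rule 11 [link_bin -> tests_changed]. ⇒ new: compile_a, tests_changed.
tests_changed first appears in round 4.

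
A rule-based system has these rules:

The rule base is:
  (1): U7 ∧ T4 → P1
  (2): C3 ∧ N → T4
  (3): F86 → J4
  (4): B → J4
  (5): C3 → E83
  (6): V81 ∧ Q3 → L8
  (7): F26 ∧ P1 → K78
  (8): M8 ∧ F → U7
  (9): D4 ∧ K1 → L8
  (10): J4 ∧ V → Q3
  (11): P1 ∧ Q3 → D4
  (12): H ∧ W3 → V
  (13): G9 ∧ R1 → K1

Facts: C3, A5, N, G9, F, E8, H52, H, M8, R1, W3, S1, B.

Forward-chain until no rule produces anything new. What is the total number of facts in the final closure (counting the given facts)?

Round 1: (2) [C3 ∧ N → T4]; (4) [B → J4]; (5) [C3 → E83]; (8) [M8 ∧ F → U7]; (12) [H ∧ W3 → V]; (13) [G9 ∧ R1 → K1]. New: T4, J4, E83, U7, V, K1.
Round 2: (1) [U7 ∧ T4 → P1]; (10) [J4 ∧ V → Q3]. New: P1, Q3.
Round 3: (11) [P1 ∧ Q3 → D4]. New: D4.
Round 4: (9) [D4 ∧ K1 → L8]. New: L8.
Closure: {A5, B, C3, D4, E8, E83, F, G9, H, H52, J4, K1, L8, M8, N, P1, Q3, R1, S1, T4, U7, V, W3} — 23 facts.

23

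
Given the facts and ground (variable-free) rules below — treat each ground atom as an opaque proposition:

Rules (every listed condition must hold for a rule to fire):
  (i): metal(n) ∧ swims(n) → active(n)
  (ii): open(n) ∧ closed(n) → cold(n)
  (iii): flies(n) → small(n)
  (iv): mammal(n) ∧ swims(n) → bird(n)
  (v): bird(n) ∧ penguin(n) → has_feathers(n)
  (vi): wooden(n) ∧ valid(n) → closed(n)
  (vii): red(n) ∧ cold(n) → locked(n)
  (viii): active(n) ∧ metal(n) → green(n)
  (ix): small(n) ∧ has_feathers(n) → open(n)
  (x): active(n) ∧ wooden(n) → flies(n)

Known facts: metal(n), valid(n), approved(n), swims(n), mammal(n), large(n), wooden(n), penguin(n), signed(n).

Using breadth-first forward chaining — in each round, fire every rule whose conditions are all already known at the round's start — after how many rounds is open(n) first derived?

Round 1: (i) [metal(n) ∧ swims(n) → active(n)]; (iv) [mammal(n) ∧ swims(n) → bird(n)]; (vi) [wooden(n) ∧ valid(n) → closed(n)]. New: active(n), bird(n), closed(n).
Round 2: (v) [bird(n) ∧ penguin(n) → has_feathers(n)]; (viii) [active(n) ∧ metal(n) → green(n)]; (x) [active(n) ∧ wooden(n) → flies(n)]. New: has_feathers(n), green(n), flies(n).
Round 3: (iii) [flies(n) → small(n)]. New: small(n).
Round 4: (ix) [small(n) ∧ has_feathers(n) → open(n)]. New: open(n).
open(n) first appears in round 4.

4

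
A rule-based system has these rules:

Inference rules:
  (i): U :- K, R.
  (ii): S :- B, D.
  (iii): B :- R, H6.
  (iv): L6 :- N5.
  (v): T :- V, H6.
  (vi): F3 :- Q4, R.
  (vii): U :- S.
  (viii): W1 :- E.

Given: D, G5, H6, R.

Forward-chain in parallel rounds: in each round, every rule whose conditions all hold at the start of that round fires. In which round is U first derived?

3

Round 1 fires (iii), giving B.
Round 2 fires (ii), giving S.
Round 3 fires (vii), giving U.
U first appears in round 3.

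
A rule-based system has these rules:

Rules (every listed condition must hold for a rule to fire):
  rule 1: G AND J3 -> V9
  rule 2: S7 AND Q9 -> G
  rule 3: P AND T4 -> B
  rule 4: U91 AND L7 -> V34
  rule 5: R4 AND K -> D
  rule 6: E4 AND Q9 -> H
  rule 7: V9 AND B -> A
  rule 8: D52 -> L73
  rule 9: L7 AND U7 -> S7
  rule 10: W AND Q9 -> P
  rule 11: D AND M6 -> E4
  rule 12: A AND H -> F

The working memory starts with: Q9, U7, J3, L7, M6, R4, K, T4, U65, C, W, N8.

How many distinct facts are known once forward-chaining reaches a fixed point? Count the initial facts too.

Round 1: rule 5 [R4 AND K -> D]; rule 9 [L7 AND U7 -> S7]; rule 10 [W AND Q9 -> P]. Adds D, S7, P.
Round 2: rule 2 [S7 AND Q9 -> G]; rule 3 [P AND T4 -> B]; rule 11 [D AND M6 -> E4]. Adds G, B, E4.
Round 3: rule 1 [G AND J3 -> V9]; rule 6 [E4 AND Q9 -> H]. Adds V9, H.
Round 4: rule 7 [V9 AND B -> A]. Adds A.
Round 5: rule 12 [A AND H -> F]. Adds F.
Closure: {A, B, C, D, E4, F, G, H, J3, K, L7, M6, N8, P, Q9, R4, S7, T4, U65, U7, V9, W} — 22 facts.

22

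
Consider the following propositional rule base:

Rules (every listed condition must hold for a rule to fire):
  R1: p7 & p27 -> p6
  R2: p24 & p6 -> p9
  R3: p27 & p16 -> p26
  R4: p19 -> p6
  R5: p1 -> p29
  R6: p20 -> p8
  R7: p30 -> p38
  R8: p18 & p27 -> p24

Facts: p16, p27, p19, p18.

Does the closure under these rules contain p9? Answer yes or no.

Round 1: R3 [p27 & p16 -> p26]; R4 [p19 -> p6]; R8 [p18 & p27 -> p24]. New: p26, p6, p24.
Round 2: R2 [p24 & p6 -> p9]. New: p9.
p9 appears in round 2, so it is derivable.

yes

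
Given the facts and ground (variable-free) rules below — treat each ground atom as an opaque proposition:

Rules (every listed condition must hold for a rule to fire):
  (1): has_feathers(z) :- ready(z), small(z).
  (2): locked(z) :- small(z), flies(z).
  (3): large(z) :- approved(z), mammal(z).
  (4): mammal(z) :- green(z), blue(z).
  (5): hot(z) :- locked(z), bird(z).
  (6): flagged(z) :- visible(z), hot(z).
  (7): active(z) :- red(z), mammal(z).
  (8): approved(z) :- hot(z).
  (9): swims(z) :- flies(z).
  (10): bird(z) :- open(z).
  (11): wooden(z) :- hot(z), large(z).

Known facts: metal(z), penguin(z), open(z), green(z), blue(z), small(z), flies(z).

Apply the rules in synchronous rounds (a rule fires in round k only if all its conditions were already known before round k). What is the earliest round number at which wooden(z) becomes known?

5

Round 1: (2) [locked(z) :- small(z), flies(z).]; (4) [mammal(z) :- green(z), blue(z).]; (9) [swims(z) :- flies(z).]; (10) [bird(z) :- open(z).]. Adds locked(z), mammal(z), swims(z), bird(z).
Round 2: (5) [hot(z) :- locked(z), bird(z).]. Adds hot(z).
Round 3: (8) [approved(z) :- hot(z).]. Adds approved(z).
Round 4: (3) [large(z) :- approved(z), mammal(z).]. Adds large(z).
Round 5: (11) [wooden(z) :- hot(z), large(z).]. Adds wooden(z).
wooden(z) first appears in round 5.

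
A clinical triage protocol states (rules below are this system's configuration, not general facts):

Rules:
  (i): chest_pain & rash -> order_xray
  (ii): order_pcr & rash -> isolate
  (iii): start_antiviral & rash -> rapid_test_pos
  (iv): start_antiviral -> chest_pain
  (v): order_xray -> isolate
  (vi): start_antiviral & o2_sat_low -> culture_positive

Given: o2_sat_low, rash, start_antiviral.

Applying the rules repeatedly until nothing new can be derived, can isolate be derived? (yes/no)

Round 1 — (iii), (iv), (vi), derive rapid_test_pos, chest_pain, culture_positive.
Round 2 — (i), derive order_xray.
Round 3 — (v), derive isolate.
isolate appears in round 3, so it is derivable.

yes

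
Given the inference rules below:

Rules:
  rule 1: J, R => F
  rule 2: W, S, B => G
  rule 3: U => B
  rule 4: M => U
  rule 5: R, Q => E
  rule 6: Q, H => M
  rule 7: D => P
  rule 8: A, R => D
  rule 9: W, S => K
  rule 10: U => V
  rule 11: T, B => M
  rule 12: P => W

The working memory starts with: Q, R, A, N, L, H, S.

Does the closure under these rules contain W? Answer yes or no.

yes

Round 1 — rule 5, rule 6, rule 8, derive E, M, D.
Round 2 — rule 4, rule 7, derive U, P.
Round 3 — rule 3, rule 10, rule 12, derive B, V, W.
Round 4 — rule 2, rule 9, derive G, K.
W appears in round 3, so it is derivable.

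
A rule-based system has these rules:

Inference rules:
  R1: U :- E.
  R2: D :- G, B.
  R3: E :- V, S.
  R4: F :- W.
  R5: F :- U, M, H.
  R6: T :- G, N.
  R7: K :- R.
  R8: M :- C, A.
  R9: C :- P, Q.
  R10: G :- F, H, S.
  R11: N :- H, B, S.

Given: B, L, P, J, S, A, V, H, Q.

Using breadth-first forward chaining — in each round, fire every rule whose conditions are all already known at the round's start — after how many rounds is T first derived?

5

Round 1 fires R3, R9, R11, giving E, C, N.
Round 2 fires R1, R8, giving U, M.
Round 3 fires R5, giving F.
Round 4 fires R10, giving G.
Round 5 fires R2, R6, giving D, T.
T first appears in round 5.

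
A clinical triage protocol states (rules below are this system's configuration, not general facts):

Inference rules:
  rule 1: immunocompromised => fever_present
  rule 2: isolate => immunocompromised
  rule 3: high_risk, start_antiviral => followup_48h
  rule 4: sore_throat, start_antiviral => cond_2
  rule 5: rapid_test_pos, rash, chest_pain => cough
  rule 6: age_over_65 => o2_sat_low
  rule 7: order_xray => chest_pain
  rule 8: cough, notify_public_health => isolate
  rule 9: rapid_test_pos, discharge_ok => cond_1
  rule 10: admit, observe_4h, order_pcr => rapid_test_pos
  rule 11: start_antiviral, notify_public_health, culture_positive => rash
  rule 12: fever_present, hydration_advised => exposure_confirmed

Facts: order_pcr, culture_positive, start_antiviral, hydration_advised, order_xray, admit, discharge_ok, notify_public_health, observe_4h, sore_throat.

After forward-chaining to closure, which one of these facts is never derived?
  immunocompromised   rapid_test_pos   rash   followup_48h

Round 1: rule 4 [sore_throat, start_antiviral => cond_2]; rule 7 [order_xray => chest_pain]; rule 10 [admit, observe_4h, order_pcr => rapid_test_pos]; rule 11 [start_antiviral, notify_public_health, culture_positive => rash]. New: cond_2, chest_pain, rapid_test_pos, rash.
Round 2: rule 5 [rapid_test_pos, rash, chest_pain => cough]; rule 9 [rapid_test_pos, discharge_ok => cond_1]. New: cough, cond_1.
Round 3: rule 8 [cough, notify_public_health => isolate]. New: isolate.
Round 4: rule 2 [isolate => immunocompromised]. New: immunocompromised.
Round 5: rule 1 [immunocompromised => fever_present]. New: fever_present.
Round 6: rule 12 [fever_present, hydration_advised => exposure_confirmed]. New: exposure_confirmed.
Derived: immunocompromised (round 4), rapid_test_pos (round 1), rash (round 1). followup_48h never appears in any round.

followup_48h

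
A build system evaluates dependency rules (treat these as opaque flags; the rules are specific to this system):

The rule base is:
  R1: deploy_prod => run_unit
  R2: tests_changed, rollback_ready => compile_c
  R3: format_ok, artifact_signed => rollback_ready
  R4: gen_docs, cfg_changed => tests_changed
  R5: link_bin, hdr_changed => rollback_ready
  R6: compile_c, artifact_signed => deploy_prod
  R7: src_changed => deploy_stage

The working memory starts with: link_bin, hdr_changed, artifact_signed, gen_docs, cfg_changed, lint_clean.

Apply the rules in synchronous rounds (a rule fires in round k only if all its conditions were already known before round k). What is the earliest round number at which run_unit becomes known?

4

Round 1: R4 [gen_docs, cfg_changed => tests_changed]; R5 [link_bin, hdr_changed => rollback_ready]. New: tests_changed, rollback_ready.
Round 2: R2 [tests_changed, rollback_ready => compile_c]. New: compile_c.
Round 3: R6 [compile_c, artifact_signed => deploy_prod]. New: deploy_prod.
Round 4: R1 [deploy_prod => run_unit]. New: run_unit.
run_unit first appears in round 4.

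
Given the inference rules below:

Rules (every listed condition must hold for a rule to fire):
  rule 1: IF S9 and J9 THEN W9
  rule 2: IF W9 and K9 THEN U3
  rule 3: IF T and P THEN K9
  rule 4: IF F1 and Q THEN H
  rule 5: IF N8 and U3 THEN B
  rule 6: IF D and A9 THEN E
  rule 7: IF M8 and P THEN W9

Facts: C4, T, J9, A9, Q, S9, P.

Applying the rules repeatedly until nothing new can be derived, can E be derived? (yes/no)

no

Round 1 — rule 1, rule 3, derive W9, K9.
Round 2 — rule 2, derive U3.
Fixed point reached. E is concluded only by rule 6; rule 6 needs D (never derived).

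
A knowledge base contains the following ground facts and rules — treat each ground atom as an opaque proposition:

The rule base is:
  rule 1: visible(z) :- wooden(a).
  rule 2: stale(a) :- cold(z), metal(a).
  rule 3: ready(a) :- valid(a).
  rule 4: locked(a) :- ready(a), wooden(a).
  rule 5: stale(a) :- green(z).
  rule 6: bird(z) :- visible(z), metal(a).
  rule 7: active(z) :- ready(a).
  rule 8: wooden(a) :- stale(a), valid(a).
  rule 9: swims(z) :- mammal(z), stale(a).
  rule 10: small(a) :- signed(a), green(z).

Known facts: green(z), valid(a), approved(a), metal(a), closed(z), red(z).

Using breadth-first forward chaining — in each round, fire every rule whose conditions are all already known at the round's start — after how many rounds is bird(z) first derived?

4

Round 1: rule 3 [ready(a) :- valid(a).]; rule 5 [stale(a) :- green(z).]. Adds ready(a), stale(a).
Round 2: rule 7 [active(z) :- ready(a).]; rule 8 [wooden(a) :- stale(a), valid(a).]. Adds active(z), wooden(a).
Round 3: rule 1 [visible(z) :- wooden(a).]; rule 4 [locked(a) :- ready(a), wooden(a).]. Adds visible(z), locked(a).
Round 4: rule 6 [bird(z) :- visible(z), metal(a).]. Adds bird(z).
bird(z) first appears in round 4.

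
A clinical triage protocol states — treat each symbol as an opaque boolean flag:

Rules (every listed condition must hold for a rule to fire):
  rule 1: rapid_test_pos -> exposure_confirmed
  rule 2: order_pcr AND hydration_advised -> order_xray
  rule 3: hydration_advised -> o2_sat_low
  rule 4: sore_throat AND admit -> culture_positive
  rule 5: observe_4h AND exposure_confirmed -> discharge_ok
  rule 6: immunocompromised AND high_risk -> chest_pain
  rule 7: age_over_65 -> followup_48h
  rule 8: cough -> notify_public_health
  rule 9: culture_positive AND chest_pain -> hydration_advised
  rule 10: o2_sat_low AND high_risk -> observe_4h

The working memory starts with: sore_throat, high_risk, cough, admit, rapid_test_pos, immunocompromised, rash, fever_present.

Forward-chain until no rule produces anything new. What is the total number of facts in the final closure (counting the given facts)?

Round 1 fires rule 1, rule 4, rule 6, rule 8, giving exposure_confirmed, culture_positive, chest_pain, notify_public_health.
Round 2 fires rule 9, giving hydration_advised.
Round 3 fires rule 3, giving o2_sat_low.
Round 4 fires rule 10, giving observe_4h.
Round 5 fires rule 5, giving discharge_ok.
Closure: {admit, chest_pain, cough, culture_positive, discharge_ok, exposure_confirmed, fever_present, high_risk, hydration_advised, immunocompromised, notify_public_health, o2_sat_low, observe_4h, rapid_test_pos, rash, sore_throat} — 16 facts.

16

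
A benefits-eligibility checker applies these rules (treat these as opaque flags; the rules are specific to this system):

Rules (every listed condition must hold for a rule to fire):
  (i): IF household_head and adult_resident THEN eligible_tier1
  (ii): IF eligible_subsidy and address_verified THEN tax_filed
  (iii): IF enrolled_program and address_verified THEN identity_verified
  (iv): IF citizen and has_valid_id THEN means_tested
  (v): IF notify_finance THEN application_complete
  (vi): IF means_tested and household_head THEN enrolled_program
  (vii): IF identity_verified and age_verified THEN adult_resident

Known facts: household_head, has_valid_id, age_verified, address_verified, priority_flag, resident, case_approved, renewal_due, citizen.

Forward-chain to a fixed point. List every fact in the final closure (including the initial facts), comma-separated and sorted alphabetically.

Round 1 — (iv), derive means_tested.
Round 2 — (vi), derive enrolled_program.
Round 3 — (iii), derive identity_verified.
Round 4 — (vii), derive adult_resident.
Round 5 — (i), derive eligible_tier1.

address_verified, adult_resident, age_verified, case_approved, citizen, eligible_tier1, enrolled_program, has_valid_id, household_head, identity_verified, means_tested, priority_flag, renewal_due, resident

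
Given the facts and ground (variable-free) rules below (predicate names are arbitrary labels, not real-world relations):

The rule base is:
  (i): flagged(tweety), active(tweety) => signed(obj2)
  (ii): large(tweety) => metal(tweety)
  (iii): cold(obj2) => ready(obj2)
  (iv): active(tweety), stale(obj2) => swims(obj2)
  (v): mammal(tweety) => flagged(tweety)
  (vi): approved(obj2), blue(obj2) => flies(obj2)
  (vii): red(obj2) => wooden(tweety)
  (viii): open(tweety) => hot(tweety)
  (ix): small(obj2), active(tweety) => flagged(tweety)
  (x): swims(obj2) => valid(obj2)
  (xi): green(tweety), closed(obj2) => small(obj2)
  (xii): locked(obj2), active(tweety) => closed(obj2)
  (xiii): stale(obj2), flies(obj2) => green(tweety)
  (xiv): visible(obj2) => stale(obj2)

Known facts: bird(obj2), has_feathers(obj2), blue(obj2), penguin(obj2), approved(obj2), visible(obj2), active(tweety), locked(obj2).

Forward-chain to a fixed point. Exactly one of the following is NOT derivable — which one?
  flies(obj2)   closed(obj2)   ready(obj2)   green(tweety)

ready(obj2)

Round 1 fires (vi), (xii), (xiv), giving flies(obj2), closed(obj2), stale(obj2).
Round 2 fires (iv), (xiii), giving swims(obj2), green(tweety).
Round 3 fires (x), (xi), giving valid(obj2), small(obj2).
Round 4 fires (ix), giving flagged(tweety).
Round 5 fires (i), giving signed(obj2).
Derived: green(tweety) (round 2), closed(obj2) (round 1), flies(obj2) (round 1). ready(obj2) never appears in any round.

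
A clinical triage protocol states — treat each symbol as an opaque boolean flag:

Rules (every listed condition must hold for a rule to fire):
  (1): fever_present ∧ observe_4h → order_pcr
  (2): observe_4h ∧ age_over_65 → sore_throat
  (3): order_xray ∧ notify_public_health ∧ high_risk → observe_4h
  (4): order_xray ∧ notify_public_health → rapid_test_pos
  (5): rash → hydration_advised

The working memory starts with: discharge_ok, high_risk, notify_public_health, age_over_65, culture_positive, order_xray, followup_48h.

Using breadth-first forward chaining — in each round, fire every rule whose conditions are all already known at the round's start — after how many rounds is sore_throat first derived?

2

Round 1: (3) [order_xray ∧ notify_public_health ∧ high_risk → observe_4h]; (4) [order_xray ∧ notify_public_health → rapid_test_pos]. Adds observe_4h, rapid_test_pos.
Round 2: (2) [observe_4h ∧ age_over_65 → sore_throat]. Adds sore_throat.
sore_throat first appears in round 2.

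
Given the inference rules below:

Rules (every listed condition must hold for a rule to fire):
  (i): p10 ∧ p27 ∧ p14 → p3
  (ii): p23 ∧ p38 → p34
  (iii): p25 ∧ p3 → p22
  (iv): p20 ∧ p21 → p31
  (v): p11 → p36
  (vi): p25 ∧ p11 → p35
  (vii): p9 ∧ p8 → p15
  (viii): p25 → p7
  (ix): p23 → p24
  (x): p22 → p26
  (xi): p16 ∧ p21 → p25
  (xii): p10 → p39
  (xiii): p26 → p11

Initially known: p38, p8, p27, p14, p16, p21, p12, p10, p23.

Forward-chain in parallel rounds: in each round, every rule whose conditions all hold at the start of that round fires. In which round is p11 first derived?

4

Round 1: (i) [p10 ∧ p27 ∧ p14 → p3]; (ii) [p23 ∧ p38 → p34]; (ix) [p23 → p24]; (xi) [p16 ∧ p21 → p25]; (xii) [p10 → p39]. New: p3, p34, p24, p25, p39.
Round 2: (iii) [p25 ∧ p3 → p22]; (viii) [p25 → p7]. New: p22, p7.
Round 3: (x) [p22 → p26]. New: p26.
Round 4: (xiii) [p26 → p11]. New: p11.
p11 first appears in round 4.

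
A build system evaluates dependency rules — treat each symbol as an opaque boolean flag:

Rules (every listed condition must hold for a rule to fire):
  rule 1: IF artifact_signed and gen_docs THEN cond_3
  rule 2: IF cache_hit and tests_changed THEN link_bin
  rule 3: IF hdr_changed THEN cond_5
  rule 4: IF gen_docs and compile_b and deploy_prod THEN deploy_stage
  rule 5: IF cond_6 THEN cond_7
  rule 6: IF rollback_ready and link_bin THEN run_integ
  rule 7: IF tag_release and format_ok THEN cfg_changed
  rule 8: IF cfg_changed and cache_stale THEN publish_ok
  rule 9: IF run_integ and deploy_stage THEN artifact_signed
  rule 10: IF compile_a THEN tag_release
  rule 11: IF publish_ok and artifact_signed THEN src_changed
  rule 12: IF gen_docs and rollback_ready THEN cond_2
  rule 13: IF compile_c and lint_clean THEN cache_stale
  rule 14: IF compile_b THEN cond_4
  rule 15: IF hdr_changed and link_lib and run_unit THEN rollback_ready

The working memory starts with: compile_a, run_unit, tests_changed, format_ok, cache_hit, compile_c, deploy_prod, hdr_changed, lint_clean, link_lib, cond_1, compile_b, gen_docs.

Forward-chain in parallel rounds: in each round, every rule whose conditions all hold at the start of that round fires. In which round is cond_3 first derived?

4

Round 1: rule 2 [IF cache_hit and tests_changed THEN link_bin]; rule 3 [IF hdr_changed THEN cond_5]; rule 4 [IF gen_docs and compile_b and deploy_prod THEN deploy_stage]; rule 10 [IF compile_a THEN tag_release]; rule 13 [IF compile_c and lint_clean THEN cache_stale]; rule 14 [IF compile_b THEN cond_4]; rule 15 [IF hdr_changed and link_lib and run_unit THEN rollback_ready]. Adds link_bin, cond_5, deploy_stage, tag_release, cache_stale, cond_4, rollback_ready.
Round 2: rule 6 [IF rollback_ready and link_bin THEN run_integ]; rule 7 [IF tag_release and format_ok THEN cfg_changed]; rule 12 [IF gen_docs and rollback_ready THEN cond_2]. Adds run_integ, cfg_changed, cond_2.
Round 3: rule 8 [IF cfg_changed and cache_stale THEN publish_ok]; rule 9 [IF run_integ and deploy_stage THEN artifact_signed]. Adds publish_ok, artifact_signed.
Round 4: rule 1 [IF artifact_signed and gen_docs THEN cond_3]; rule 11 [IF publish_ok and artifact_signed THEN src_changed]. Adds cond_3, src_changed.
cond_3 first appears in round 4.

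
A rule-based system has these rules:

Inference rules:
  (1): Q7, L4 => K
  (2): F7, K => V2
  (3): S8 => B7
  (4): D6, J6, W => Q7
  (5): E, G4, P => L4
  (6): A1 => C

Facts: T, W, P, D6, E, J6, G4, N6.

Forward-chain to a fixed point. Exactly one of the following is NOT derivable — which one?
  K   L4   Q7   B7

B7

Round 1 fires (4), (5), giving Q7, L4.
Round 2 fires (1), giving K.
Derived: L4 (round 1), K (round 2), Q7 (round 1). B7 never appears in any round.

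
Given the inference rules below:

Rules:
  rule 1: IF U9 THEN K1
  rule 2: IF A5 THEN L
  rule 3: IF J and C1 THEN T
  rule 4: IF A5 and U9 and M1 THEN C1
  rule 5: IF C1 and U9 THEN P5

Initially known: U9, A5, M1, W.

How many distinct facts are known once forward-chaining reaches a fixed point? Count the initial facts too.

[1] rule 1 [IF U9 THEN K1]; rule 2 [IF A5 THEN L]; rule 4 [IF A5 and U9 and M1 THEN C1]. ⇒ new: K1, L, C1.
[2] rule 5 [IF C1 and U9 THEN P5]. ⇒ new: P5.
Closure: {A5, C1, K1, L, M1, P5, U9, W} — 8 facts.

8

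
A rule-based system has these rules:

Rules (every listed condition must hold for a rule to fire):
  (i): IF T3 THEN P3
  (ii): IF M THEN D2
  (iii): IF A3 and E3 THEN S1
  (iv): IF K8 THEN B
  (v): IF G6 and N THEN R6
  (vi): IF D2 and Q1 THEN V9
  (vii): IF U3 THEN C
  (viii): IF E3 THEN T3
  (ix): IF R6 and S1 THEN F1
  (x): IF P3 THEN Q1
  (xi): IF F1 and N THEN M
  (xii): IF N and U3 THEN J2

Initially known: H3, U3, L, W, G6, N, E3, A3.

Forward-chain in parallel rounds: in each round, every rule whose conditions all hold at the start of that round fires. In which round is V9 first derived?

[1] (iii) [IF A3 and E3 THEN S1]; (v) [IF G6 and N THEN R6]; (vii) [IF U3 THEN C]; (viii) [IF E3 THEN T3]; (xii) [IF N and U3 THEN J2]. ⇒ new: S1, R6, C, T3, J2.
[2] (i) [IF T3 THEN P3]; (ix) [IF R6 and S1 THEN F1]. ⇒ new: P3, F1.
[3] (x) [IF P3 THEN Q1]; (xi) [IF F1 and N THEN M]. ⇒ new: Q1, M.
[4] (ii) [IF M THEN D2]. ⇒ new: D2.
[5] (vi) [IF D2 and Q1 THEN V9]. ⇒ new: V9.
V9 first appears in round 5.

5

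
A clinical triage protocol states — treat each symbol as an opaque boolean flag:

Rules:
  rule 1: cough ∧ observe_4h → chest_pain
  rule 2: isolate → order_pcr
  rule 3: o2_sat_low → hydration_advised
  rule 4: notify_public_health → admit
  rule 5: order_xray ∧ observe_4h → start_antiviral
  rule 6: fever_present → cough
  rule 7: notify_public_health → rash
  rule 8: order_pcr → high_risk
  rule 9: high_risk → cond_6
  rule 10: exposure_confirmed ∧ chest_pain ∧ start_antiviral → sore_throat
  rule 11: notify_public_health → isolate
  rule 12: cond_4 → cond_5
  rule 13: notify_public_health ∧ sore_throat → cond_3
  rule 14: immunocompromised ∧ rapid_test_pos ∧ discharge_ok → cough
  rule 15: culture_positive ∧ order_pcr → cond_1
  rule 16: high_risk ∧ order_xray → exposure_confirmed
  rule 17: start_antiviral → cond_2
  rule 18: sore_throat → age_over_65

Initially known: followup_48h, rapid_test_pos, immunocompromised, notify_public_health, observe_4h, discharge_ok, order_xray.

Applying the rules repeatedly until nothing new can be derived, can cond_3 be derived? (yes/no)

yes

Round 1: rule 4 [notify_public_health → admit]; rule 5 [order_xray ∧ observe_4h → start_antiviral]; rule 7 [notify_public_health → rash]; rule 11 [notify_public_health → isolate]; rule 14 [immunocompromised ∧ rapid_test_pos ∧ discharge_ok → cough]. Adds admit, start_antiviral, rash, isolate, cough.
Round 2: rule 1 [cough ∧ observe_4h → chest_pain]; rule 2 [isolate → order_pcr]; rule 17 [start_antiviral → cond_2]. Adds chest_pain, order_pcr, cond_2.
Round 3: rule 8 [order_pcr → high_risk]. Adds high_risk.
Round 4: rule 9 [high_risk → cond_6]; rule 16 [high_risk ∧ order_xray → exposure_confirmed]. Adds cond_6, exposure_confirmed.
Round 5: rule 10 [exposure_confirmed ∧ chest_pain ∧ start_antiviral → sore_throat]. Adds sore_throat.
Round 6: rule 13 [notify_public_health ∧ sore_throat → cond_3]; rule 18 [sore_throat → age_over_65]. Adds cond_3, age_over_65.
cond_3 appears in round 6, so it is derivable.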